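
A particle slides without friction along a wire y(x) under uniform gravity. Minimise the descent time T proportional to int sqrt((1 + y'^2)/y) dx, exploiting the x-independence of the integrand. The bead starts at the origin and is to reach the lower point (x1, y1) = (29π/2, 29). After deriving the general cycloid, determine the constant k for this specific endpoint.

The Lagrangian L = sqrt((1 + y'^2) / y) has no explicit x dependence, so the Beltrami identity applies:
    L − y' ∂L/∂y' = C.
Compute ∂L/∂y' = y' / sqrt(y (1 + y'^2)).
Substitute:
    sqrt((1 + y'^2)/y) − y'·y' / sqrt(y (1 + y'^2))
    = (1 + y'^2) / sqrt(y (1 + y'^2)) − y'^2 / sqrt(y (1 + y'^2))
    = 1 / sqrt(y (1 + y'^2)) = C.
Squaring and rearranging gives the first integral
    y (1 + y'^2) = 1/C^2 =: k   (constant).
Solving this first-order ODE by the substitution
    y = (k/2)(1 − cos θ)
yields the cycloid parameterisation
    x(θ) = (k/2)(θ − sin θ),   y(θ) = (k/2)(1 − cos θ).
The constant k is fixed by the endpoint condition.
Now fit the given lower endpoint (x1, y1) = (29π/2, 29). At the bottom of the first arch (θ = π), the parametric equations give
    y(π) = (k/2)(1 − cos π) = k,
    x(π) = (k/2)(π − sin π) = kπ/2.
Matching y(π) = 29 gives k = 29, consistent with x(π) = 29π/2. Therefore the specific cycloid is
    x(θ) = (29/2)(θ − sin θ),   y(θ) = (29/2)(1 − cos θ).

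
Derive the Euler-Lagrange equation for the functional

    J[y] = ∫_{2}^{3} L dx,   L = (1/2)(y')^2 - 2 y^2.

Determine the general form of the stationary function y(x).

The Lagrangian is L = (1/2)(y')^2 - 2 y^2.
∂L/∂y = -4y.
∂L/∂y' = y'.
The Euler-Lagrange equation d/dx(∂L/∂y') − ∂L/∂y = 0 becomes:
    y'' + 4 y = 0
General solution: y(x) = A sin(2x) + B cos(2x), where A and B are arbitrary constants fixed by the endpoint conditions.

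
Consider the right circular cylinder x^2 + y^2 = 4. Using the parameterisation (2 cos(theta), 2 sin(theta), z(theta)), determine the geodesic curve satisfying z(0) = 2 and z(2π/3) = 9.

Parameterise the cylinder of radius R = 2 as
    r(θ) = (2 cos θ, 2 sin θ, z(θ)).
The arc-length element is
    ds = sqrt(4 + (dz/dθ)^2) dθ,
so the Lagrangian is L = sqrt(4 + z'^2).
L depends on z' only, not on z or θ, so ∂L/∂z = 0 and
    ∂L/∂z' = z' / sqrt(4 + z'^2).
The Euler-Lagrange equation gives
    d/dθ( z' / sqrt(4 + z'^2) ) = 0,
so z' is constant. Integrating once:
    z(θ) = a θ + b,
a helix on the cylinder (a straight line when the cylinder is unrolled). The constants a, b are determined by the endpoint conditions.
With endpoint conditions z(0) = 2 and z(2π/3) = 9: from z(0) = b we get b = 2, and a·2π/3 + 2 = 9 gives a = 21/(2π), so
    z(θ) = (21/(2π)) θ + 2.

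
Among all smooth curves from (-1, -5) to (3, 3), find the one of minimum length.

Arc-length functional: J[y] = ∫ sqrt(1 + (y')^2) dx.
Lagrangian L = sqrt(1 + (y')^2) has no explicit y dependence, so ∂L/∂y = 0 and the Euler-Lagrange equation gives
    d/dx( y' / sqrt(1 + (y')^2) ) = 0  ⇒  y' / sqrt(1 + (y')^2) = const.
Hence y' is constant, so y(x) is affine.
Fitting the endpoints (-1, -5) and (3, 3):
    slope m = (3 − (-5)) / (3 − (-1)) = 2,
    intercept c = (-5) − m·(-1) = -3.
Extremal: y(x) = 2 x - 3.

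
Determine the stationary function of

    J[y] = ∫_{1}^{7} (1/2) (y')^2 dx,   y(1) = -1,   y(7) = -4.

The Lagrangian is L = (1/2) (y')^2.
Compute ∂L/∂y = 0, ∂L/∂y' = y'.
The Euler-Lagrange equation d/dx(∂L/∂y') − ∂L/∂y = 0 reduces to
    y'' = 0.
Its general solution is
    y(x) = A x + B,
with A, B fixed by the endpoint conditions.
Applying the endpoint conditions y(1) = -1 and y(7) = -4: solve A·1 + B = -1 and A·7 + B = -4. Subtracting gives A(7 − 1) = -4 − -1, so A = -1/2, and B = -1 − A·1 = -1/2. Therefore
    y(x) = (-1/2) x - 1/2.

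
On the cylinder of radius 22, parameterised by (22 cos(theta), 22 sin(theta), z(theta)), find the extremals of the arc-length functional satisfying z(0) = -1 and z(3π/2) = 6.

Parameterise the cylinder of radius R = 22 as
    r(θ) = (22 cos θ, 22 sin θ, z(θ)).
The arc-length element is
    ds = sqrt(484 + (dz/dθ)^2) dθ,
so the Lagrangian is L = sqrt(484 + z'^2).
L depends on z' only, not on z or θ, so ∂L/∂z = 0 and
    ∂L/∂z' = z' / sqrt(484 + z'^2).
The Euler-Lagrange equation gives
    d/dθ( z' / sqrt(484 + z'^2) ) = 0,
so z' is constant. Integrating once:
    z(θ) = a θ + b,
a helix on the cylinder (a straight line when the cylinder is unrolled). The constants a, b are determined by the endpoint conditions.
With endpoint conditions z(0) = -1 and z(3π/2) = 6: from z(0) = b we get b = -1, and a·3π/2 + -1 = 6 gives a = 14/(3π), so
    z(θ) = (14/(3π)) θ − 1.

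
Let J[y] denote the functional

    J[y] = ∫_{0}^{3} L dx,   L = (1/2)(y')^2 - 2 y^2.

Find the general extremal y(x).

The Lagrangian is L = (1/2)(y')^2 - 2 y^2.
∂L/∂y = -4y.
∂L/∂y' = y'.
The Euler-Lagrange equation d/dx(∂L/∂y') − ∂L/∂y = 0 becomes:
    y'' + 4 y = 0
General solution: y(x) = A sin(2x) + B cos(2x), where A and B are arbitrary constants fixed by the endpoint conditions.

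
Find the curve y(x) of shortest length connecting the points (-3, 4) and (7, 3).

Arc-length functional: J[y] = ∫ sqrt(1 + (y')^2) dx.
Lagrangian L = sqrt(1 + (y')^2) has no explicit y dependence, so ∂L/∂y = 0 and the Euler-Lagrange equation gives
    d/dx( y' / sqrt(1 + (y')^2) ) = 0  ⇒  y' / sqrt(1 + (y')^2) = const.
Hence y' is constant, so y(x) is affine.
Fitting the endpoints (-3, 4) and (7, 3):
    slope m = (3 − 4) / (7 − (-3)) = -1/10,
    intercept c = 4 − m·(-3) = 37/10.
Extremal: y(x) = (-1/10) x + 37/10.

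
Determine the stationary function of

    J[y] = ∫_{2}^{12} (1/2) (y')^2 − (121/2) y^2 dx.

The Lagrangian is L = (1/2) (y')^2 − (121/2) y^2.
Compute ∂L/∂y = -121y, ∂L/∂y' = y'.
The Euler-Lagrange equation d/dx(∂L/∂y') − ∂L/∂y = 0 reduces to
    y'' + 121 y = 0.
Its general solution is
    y(x) = A sin(11x) + B cos(11x),
with A, B fixed by the endpoint conditions.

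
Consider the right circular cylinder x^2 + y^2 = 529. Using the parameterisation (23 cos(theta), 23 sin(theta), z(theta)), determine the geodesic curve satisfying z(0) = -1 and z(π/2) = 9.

Parameterise the cylinder of radius R = 23 as
    r(θ) = (23 cos θ, 23 sin θ, z(θ)).
The arc-length element is
    ds = sqrt(529 + (dz/dθ)^2) dθ,
so the Lagrangian is L = sqrt(529 + z'^2).
L depends on z' only, not on z or θ, so ∂L/∂z = 0 and
    ∂L/∂z' = z' / sqrt(529 + z'^2).
The Euler-Lagrange equation gives
    d/dθ( z' / sqrt(529 + z'^2) ) = 0,
so z' is constant. Integrating once:
    z(θ) = a θ + b,
a helix on the cylinder (a straight line when the cylinder is unrolled). The constants a, b are determined by the endpoint conditions.
With endpoint conditions z(0) = -1 and z(π/2) = 9: from z(0) = b we get b = -1, and a·π/2 + -1 = 9 gives a = 20/π, so
    z(θ) = (20/π) θ − 1.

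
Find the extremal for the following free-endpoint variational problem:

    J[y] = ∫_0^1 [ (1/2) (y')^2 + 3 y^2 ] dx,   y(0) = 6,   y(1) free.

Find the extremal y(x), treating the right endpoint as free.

The Lagrangian L = (1/2) (y')^2 + 3 y^2 gives
    ∂L/∂y = 6 y,   ∂L/∂y' = y'.
Euler-Lagrange: y'' − 6 y = 0.
With k = sqrt(6), the general solution is
    y(x) = A cosh(sqrt(6) x) + B sinh(sqrt(6) x).
Fixed left endpoint y(0) = 6 ⇒ A = 6.
The right endpoint x = 1 is free, so the natural (transversality) condition is ∂L/∂y' |_{x=1} = 0, i.e. y'(1) = 0.
Compute y'(x) = A k sinh(k x) + B k cosh(k x), so
    y'(1) = A k sinh(k·1) + B k cosh(k·1) = 0
    ⇒ B = −A tanh(k·1) = − 6 tanh(sqrt(6)·1).
Therefore the extremal is
    y(x) = 6 cosh(sqrt(6) x) − 6 tanh(sqrt(6)·1) sinh(sqrt(6) x).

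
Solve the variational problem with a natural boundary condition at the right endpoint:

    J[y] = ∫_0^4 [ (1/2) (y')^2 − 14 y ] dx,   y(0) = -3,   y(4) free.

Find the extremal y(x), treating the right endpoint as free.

The Lagrangian L = (1/2) (y')^2 − 14 y gives
    ∂L/∂y = −14,   ∂L/∂y' = y'.
Euler-Lagrange: d/dx(y') − (−14) = 0, i.e. y'' + 14 = 0, so
    y(x) = −(14/2) x^2 + C1 x + C2.
Fixed left endpoint y(0) = -3 ⇒ C2 = -3.
The right endpoint x = 4 is free, so the natural (transversality) condition is ∂L/∂y' |_{x=4} = 0, i.e. y'(4) = 0.
Compute y'(x) = −14 x + C1, so y'(4) = −56 + C1 = 0 ⇒ C1 = 56.
Therefore the extremal is
    y(x) = −7 x^2 + 56 x − 3.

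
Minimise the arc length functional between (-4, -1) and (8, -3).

Arc-length functional: J[y] = ∫ sqrt(1 + (y')^2) dx.
Lagrangian L = sqrt(1 + (y')^2) has no explicit y dependence, so ∂L/∂y = 0 and the Euler-Lagrange equation gives
    d/dx( y' / sqrt(1 + (y')^2) ) = 0  ⇒  y' / sqrt(1 + (y')^2) = const.
Hence y' is constant, so y(x) is affine.
Fitting the endpoints (-4, -1) and (8, -3):
    slope m = ((-3) − (-1)) / (8 − (-4)) = -1/6,
    intercept c = (-1) − m·(-4) = -5/3.
Extremal: y(x) = (-1/6) x - 5/3.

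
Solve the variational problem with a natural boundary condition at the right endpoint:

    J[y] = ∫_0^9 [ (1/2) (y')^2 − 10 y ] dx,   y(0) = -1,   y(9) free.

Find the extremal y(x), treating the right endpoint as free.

The Lagrangian L = (1/2) (y')^2 − 10 y gives
    ∂L/∂y = −10,   ∂L/∂y' = y'.
Euler-Lagrange: d/dx(y') − (−10) = 0, i.e. y'' + 10 = 0, so
    y(x) = −(10/2) x^2 + C1 x + C2.
Fixed left endpoint y(0) = -1 ⇒ C2 = -1.
The right endpoint x = 9 is free, so the natural (transversality) condition is ∂L/∂y' |_{x=9} = 0, i.e. y'(9) = 0.
Compute y'(x) = −10 x + C1, so y'(9) = −90 + C1 = 0 ⇒ C1 = 90.
Therefore the extremal is
    y(x) = −5 x^2 + 90 x − 1.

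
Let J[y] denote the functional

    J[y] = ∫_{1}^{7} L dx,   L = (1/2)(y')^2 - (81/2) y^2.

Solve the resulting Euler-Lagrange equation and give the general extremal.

The Lagrangian is L = (1/2)(y')^2 - (81/2) y^2.
∂L/∂y = -81y.
∂L/∂y' = y'.
The Euler-Lagrange equation d/dx(∂L/∂y') − ∂L/∂y = 0 becomes:
    y'' + 81 y = 0
General solution: y(x) = A sin(9x) + B cos(9x), where A and B are arbitrary constants fixed by the endpoint conditions.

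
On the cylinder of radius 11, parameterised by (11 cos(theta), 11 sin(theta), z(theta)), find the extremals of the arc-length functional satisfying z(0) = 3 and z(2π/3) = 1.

Parameterise the cylinder of radius R = 11 as
    r(θ) = (11 cos θ, 11 sin θ, z(θ)).
The arc-length element is
    ds = sqrt(121 + (dz/dθ)^2) dθ,
so the Lagrangian is L = sqrt(121 + z'^2).
L depends on z' only, not on z or θ, so ∂L/∂z = 0 and
    ∂L/∂z' = z' / sqrt(121 + z'^2).
The Euler-Lagrange equation gives
    d/dθ( z' / sqrt(121 + z'^2) ) = 0,
so z' is constant. Integrating once:
    z(θ) = a θ + b,
a helix on the cylinder (a straight line when the cylinder is unrolled). The constants a, b are determined by the endpoint conditions.
With endpoint conditions z(0) = 3 and z(2π/3) = 1: from z(0) = b we get b = 3, and a·2π/3 + 3 = 1 gives a = -3/π, so
    z(θ) = (-3/π) θ + 3.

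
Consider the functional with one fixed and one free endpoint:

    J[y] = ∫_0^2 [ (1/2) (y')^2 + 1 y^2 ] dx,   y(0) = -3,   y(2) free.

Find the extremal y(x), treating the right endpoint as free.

The Lagrangian L = (1/2) (y')^2 + 1 y^2 gives
    ∂L/∂y = 2 y,   ∂L/∂y' = y'.
Euler-Lagrange: y'' − 2 y = 0.
With k = sqrt(2), the general solution is
    y(x) = A cosh(sqrt(2) x) + B sinh(sqrt(2) x).
Fixed left endpoint y(0) = -3 ⇒ A = -3.
The right endpoint x = 2 is free, so the natural (transversality) condition is ∂L/∂y' |_{x=2} = 0, i.e. y'(2) = 0.
Compute y'(x) = A k sinh(k x) + B k cosh(k x), so
    y'(2) = A k sinh(k·2) + B k cosh(k·2) = 0
    ⇒ B = −A tanh(k·2) = 3 tanh(sqrt(2)·2).
Therefore the extremal is
    y(x) = −3 cosh(sqrt(2) x) + 3 tanh(sqrt(2)·2) sinh(sqrt(2) x).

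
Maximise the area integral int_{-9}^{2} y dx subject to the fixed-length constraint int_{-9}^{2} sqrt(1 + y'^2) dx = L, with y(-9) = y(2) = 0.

Set up the augmented Lagrangian using a multiplier λ for the length constraint:
    F(y, y') = y − λ sqrt(1 + y'^2).
F has no explicit x dependence, so the Beltrami identity yields a first integral
    F − y' ∂F/∂y' = C.
Compute ∂F/∂y' = −λ y' / sqrt(1 + y'^2). Then
    y − λ sqrt(1 + y'^2) + λ y'^2 / sqrt(1 + y'^2) = C
    ⇒  y − λ / sqrt(1 + y'^2) = C.
Solving for y' and integrating gives
    (x − a)^2 + (y − b)^2 = λ^2,
a circular arc of radius λ. The constants a, b are determined by the endpoint conditions y(-9) = y(2) = 0, and λ is fixed implicitly by the length constraint
    ∫_{-9}^{2} sqrt(1 + y'^2) dx = L.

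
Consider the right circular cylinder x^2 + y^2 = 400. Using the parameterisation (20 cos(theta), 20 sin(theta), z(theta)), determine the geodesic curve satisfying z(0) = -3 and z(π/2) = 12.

Parameterise the cylinder of radius R = 20 as
    r(θ) = (20 cos θ, 20 sin θ, z(θ)).
The arc-length element is
    ds = sqrt(400 + (dz/dθ)^2) dθ,
so the Lagrangian is L = sqrt(400 + z'^2).
L depends on z' only, not on z or θ, so ∂L/∂z = 0 and
    ∂L/∂z' = z' / sqrt(400 + z'^2).
The Euler-Lagrange equation gives
    d/dθ( z' / sqrt(400 + z'^2) ) = 0,
so z' is constant. Integrating once:
    z(θ) = a θ + b,
a helix on the cylinder (a straight line when the cylinder is unrolled). The constants a, b are determined by the endpoint conditions.
With endpoint conditions z(0) = -3 and z(π/2) = 12: from z(0) = b we get b = -3, and a·π/2 + -3 = 12 gives a = 30/π, so
    z(θ) = (30/π) θ − 3.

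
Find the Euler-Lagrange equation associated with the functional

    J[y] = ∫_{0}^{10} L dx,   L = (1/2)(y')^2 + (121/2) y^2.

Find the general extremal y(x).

The Lagrangian is L = (1/2)(y')^2 + (121/2) y^2.
∂L/∂y = 121y.
∂L/∂y' = y'.
The Euler-Lagrange equation d/dx(∂L/∂y') − ∂L/∂y = 0 becomes:
    y'' - 121 y = 0
General solution: y(x) = A e^(11x) + B e^(-11x), where A and B are arbitrary constants fixed by the endpoint conditions.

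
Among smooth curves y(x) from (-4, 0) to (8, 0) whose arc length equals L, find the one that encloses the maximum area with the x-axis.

Set up the augmented Lagrangian using a multiplier λ for the length constraint:
    F(y, y') = y − λ sqrt(1 + y'^2).
F has no explicit x dependence, so the Beltrami identity yields a first integral
    F − y' ∂F/∂y' = C.
Compute ∂F/∂y' = −λ y' / sqrt(1 + y'^2). Then
    y − λ sqrt(1 + y'^2) + λ y'^2 / sqrt(1 + y'^2) = C
    ⇒  y − λ / sqrt(1 + y'^2) = C.
Solving for y' and integrating gives
    (x − a)^2 + (y − b)^2 = λ^2,
a circular arc of radius λ. The constants a, b are determined by the endpoint conditions y(-4) = y(8) = 0, and λ is fixed implicitly by the length constraint
    ∫_{-4}^{8} sqrt(1 + y'^2) dx = L.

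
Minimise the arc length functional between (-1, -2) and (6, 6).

Arc-length functional: J[y] = ∫ sqrt(1 + (y')^2) dx.
Lagrangian L = sqrt(1 + (y')^2) has no explicit y dependence, so ∂L/∂y = 0 and the Euler-Lagrange equation gives
    d/dx( y' / sqrt(1 + (y')^2) ) = 0  ⇒  y' / sqrt(1 + (y')^2) = const.
Hence y' is constant, so y(x) is affine.
Fitting the endpoints (-1, -2) and (6, 6):
    slope m = (6 − (-2)) / (6 − (-1)) = 8/7,
    intercept c = (-2) − m·(-1) = -6/7.
Extremal: y(x) = (8/7) x - 6/7.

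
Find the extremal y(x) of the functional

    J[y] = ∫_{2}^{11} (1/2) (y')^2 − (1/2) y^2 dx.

The Lagrangian is L = (1/2) (y')^2 − (1/2) y^2.
Compute ∂L/∂y = -y, ∂L/∂y' = y'.
The Euler-Lagrange equation d/dx(∂L/∂y') − ∂L/∂y = 0 reduces to
    y'' + y = 0.
Its general solution is
    y(x) = A sin(x) + B cos(x),
with A, B fixed by the endpoint conditions.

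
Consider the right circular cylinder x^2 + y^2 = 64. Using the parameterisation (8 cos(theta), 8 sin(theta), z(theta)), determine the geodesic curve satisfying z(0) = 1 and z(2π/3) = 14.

Parameterise the cylinder of radius R = 8 as
    r(θ) = (8 cos θ, 8 sin θ, z(θ)).
The arc-length element is
    ds = sqrt(64 + (dz/dθ)^2) dθ,
so the Lagrangian is L = sqrt(64 + z'^2).
L depends on z' only, not on z or θ, so ∂L/∂z = 0 and
    ∂L/∂z' = z' / sqrt(64 + z'^2).
The Euler-Lagrange equation gives
    d/dθ( z' / sqrt(64 + z'^2) ) = 0,
so z' is constant. Integrating once:
    z(θ) = a θ + b,
a helix on the cylinder (a straight line when the cylinder is unrolled). The constants a, b are determined by the endpoint conditions.
With endpoint conditions z(0) = 1 and z(2π/3) = 14: from z(0) = b we get b = 1, and a·2π/3 + 1 = 14 gives a = 39/(2π), so
    z(θ) = (39/(2π)) θ + 1.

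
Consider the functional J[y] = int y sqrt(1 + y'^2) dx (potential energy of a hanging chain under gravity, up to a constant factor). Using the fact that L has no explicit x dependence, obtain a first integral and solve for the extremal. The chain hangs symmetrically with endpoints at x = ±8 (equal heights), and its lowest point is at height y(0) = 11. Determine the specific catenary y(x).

The Lagrangian L(y, y') = y sqrt(1 + y'^2) has no explicit x dependence, so the Beltrami identity applies:
    L − y' ∂L/∂y' = C.
Compute ∂L/∂y' = y · y' / sqrt(1 + y'^2). Then
    L − y' ∂L/∂y'
    = y sqrt(1 + y'^2) − y · y'^2 / sqrt(1 + y'^2)
    = y (1 + y'^2 − y'^2) / sqrt(1 + y'^2)
    = y / sqrt(1 + y'^2) = C.
Squaring gives y^2 = C^2 (1 + y'^2), i.e.
    y'^2 = y^2 / C^2 − 1.
Separating variables,
    dy / sqrt(y^2 − C^2) = dx / C,
and integrating gives arccosh(y / C) = (x − a)/C, so
    y(x) = C cosh((x − a)/C),
the catenary. The constants C and a are fixed by the two endpoint conditions (and, for the hanging-chain problem, the length constraint selects C).
Now fit the given data. The endpoints x = ±8 are symmetric at equal height, so the catenary is even about its minimum: a = 0 and y(x) = C cosh(x/C). The lowest point is y(0) = C cosh(0) = C, and we are told y(0) = 11, so C = 11. Therefore
    y(x) = 11 cosh(x/11),
and at the endpoints
    y(±8) = 11 cosh(8/11).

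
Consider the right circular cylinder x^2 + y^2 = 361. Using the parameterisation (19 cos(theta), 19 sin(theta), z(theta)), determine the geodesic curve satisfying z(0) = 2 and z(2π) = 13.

Parameterise the cylinder of radius R = 19 as
    r(θ) = (19 cos θ, 19 sin θ, z(θ)).
The arc-length element is
    ds = sqrt(361 + (dz/dθ)^2) dθ,
so the Lagrangian is L = sqrt(361 + z'^2).
L depends on z' only, not on z or θ, so ∂L/∂z = 0 and
    ∂L/∂z' = z' / sqrt(361 + z'^2).
The Euler-Lagrange equation gives
    d/dθ( z' / sqrt(361 + z'^2) ) = 0,
so z' is constant. Integrating once:
    z(θ) = a θ + b,
a helix on the cylinder (a straight line when the cylinder is unrolled). The constants a, b are determined by the endpoint conditions.
With endpoint conditions z(0) = 2 and z(2π) = 13: from z(0) = b we get b = 2, and a·2π + 2 = 13 gives a = 11/(2π), so
    z(θ) = (11/(2π)) θ + 2.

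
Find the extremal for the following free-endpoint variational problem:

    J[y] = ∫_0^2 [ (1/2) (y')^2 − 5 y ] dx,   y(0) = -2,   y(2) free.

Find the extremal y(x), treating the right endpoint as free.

The Lagrangian L = (1/2) (y')^2 − 5 y gives
    ∂L/∂y = −5,   ∂L/∂y' = y'.
Euler-Lagrange: d/dx(y') − (−5) = 0, i.e. y'' + 5 = 0, so
    y(x) = −(5/2) x^2 + C1 x + C2.
Fixed left endpoint y(0) = -2 ⇒ C2 = -2.
The right endpoint x = 2 is free, so the natural (transversality) condition is ∂L/∂y' |_{x=2} = 0, i.e. y'(2) = 0.
Compute y'(x) = −5 x + C1, so y'(2) = −10 + C1 = 0 ⇒ C1 = 10.
Therefore the extremal is
    y(x) = −(5/2) x^2 + 10 x − 2.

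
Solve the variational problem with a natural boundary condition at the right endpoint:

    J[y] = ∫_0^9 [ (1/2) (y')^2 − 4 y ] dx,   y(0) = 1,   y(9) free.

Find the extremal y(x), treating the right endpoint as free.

The Lagrangian L = (1/2) (y')^2 − 4 y gives
    ∂L/∂y = −4,   ∂L/∂y' = y'.
Euler-Lagrange: d/dx(y') − (−4) = 0, i.e. y'' + 4 = 0, so
    y(x) = −(4/2) x^2 + C1 x + C2.
Fixed left endpoint y(0) = 1 ⇒ C2 = 1.
The right endpoint x = 9 is free, so the natural (transversality) condition is ∂L/∂y' |_{x=9} = 0, i.e. y'(9) = 0.
Compute y'(x) = −4 x + C1, so y'(9) = −36 + C1 = 0 ⇒ C1 = 36.
Therefore the extremal is
    y(x) = −2 x^2 + 36 x + 1.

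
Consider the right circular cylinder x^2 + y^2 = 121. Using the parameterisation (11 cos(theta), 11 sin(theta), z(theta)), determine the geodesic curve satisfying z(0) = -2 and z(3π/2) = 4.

Parameterise the cylinder of radius R = 11 as
    r(θ) = (11 cos θ, 11 sin θ, z(θ)).
The arc-length element is
    ds = sqrt(121 + (dz/dθ)^2) dθ,
so the Lagrangian is L = sqrt(121 + z'^2).
L depends on z' only, not on z or θ, so ∂L/∂z = 0 and
    ∂L/∂z' = z' / sqrt(121 + z'^2).
The Euler-Lagrange equation gives
    d/dθ( z' / sqrt(121 + z'^2) ) = 0,
so z' is constant. Integrating once:
    z(θ) = a θ + b,
a helix on the cylinder (a straight line when the cylinder is unrolled). The constants a, b are determined by the endpoint conditions.
With endpoint conditions z(0) = -2 and z(3π/2) = 4: from z(0) = b we get b = -2, and a·3π/2 + -2 = 4 gives a = 4/π, so
    z(θ) = (4/π) θ − 2.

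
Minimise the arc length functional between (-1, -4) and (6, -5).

Arc-length functional: J[y] = ∫ sqrt(1 + (y')^2) dx.
Lagrangian L = sqrt(1 + (y')^2) has no explicit y dependence, so ∂L/∂y = 0 and the Euler-Lagrange equation gives
    d/dx( y' / sqrt(1 + (y')^2) ) = 0  ⇒  y' / sqrt(1 + (y')^2) = const.
Hence y' is constant, so y(x) is affine.
Fitting the endpoints (-1, -4) and (6, -5):
    slope m = ((-5) − (-4)) / (6 − (-1)) = -1/7,
    intercept c = (-4) − m·(-1) = -29/7.
Extremal: y(x) = (-1/7) x - 29/7.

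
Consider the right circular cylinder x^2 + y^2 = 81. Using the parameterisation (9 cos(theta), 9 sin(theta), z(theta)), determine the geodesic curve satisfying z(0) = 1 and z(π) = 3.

Parameterise the cylinder of radius R = 9 as
    r(θ) = (9 cos θ, 9 sin θ, z(θ)).
The arc-length element is
    ds = sqrt(81 + (dz/dθ)^2) dθ,
so the Lagrangian is L = sqrt(81 + z'^2).
L depends on z' only, not on z or θ, so ∂L/∂z = 0 and
    ∂L/∂z' = z' / sqrt(81 + z'^2).
The Euler-Lagrange equation gives
    d/dθ( z' / sqrt(81 + z'^2) ) = 0,
so z' is constant. Integrating once:
    z(θ) = a θ + b,
a helix on the cylinder (a straight line when the cylinder is unrolled). The constants a, b are determined by the endpoint conditions.
With endpoint conditions z(0) = 1 and z(π) = 3: from z(0) = b we get b = 1, and a·π + 1 = 3 gives a = 2/π, so
    z(θ) = (2/π) θ + 1.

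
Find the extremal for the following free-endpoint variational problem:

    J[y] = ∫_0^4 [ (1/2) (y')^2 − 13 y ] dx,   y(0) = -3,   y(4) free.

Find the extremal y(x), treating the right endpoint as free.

The Lagrangian L = (1/2) (y')^2 − 13 y gives
    ∂L/∂y = −13,   ∂L/∂y' = y'.
Euler-Lagrange: d/dx(y') − (−13) = 0, i.e. y'' + 13 = 0, so
    y(x) = −(13/2) x^2 + C1 x + C2.
Fixed left endpoint y(0) = -3 ⇒ C2 = -3.
The right endpoint x = 4 is free, so the natural (transversality) condition is ∂L/∂y' |_{x=4} = 0, i.e. y'(4) = 0.
Compute y'(x) = −13 x + C1, so y'(4) = −52 + C1 = 0 ⇒ C1 = 52.
Therefore the extremal is
    y(x) = −(13/2) x^2 + 52 x − 3.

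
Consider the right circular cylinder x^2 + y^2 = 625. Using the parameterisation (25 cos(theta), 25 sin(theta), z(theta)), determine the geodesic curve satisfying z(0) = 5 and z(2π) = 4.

Parameterise the cylinder of radius R = 25 as
    r(θ) = (25 cos θ, 25 sin θ, z(θ)).
The arc-length element is
    ds = sqrt(625 + (dz/dθ)^2) dθ,
so the Lagrangian is L = sqrt(625 + z'^2).
L depends on z' only, not on z or θ, so ∂L/∂z = 0 and
    ∂L/∂z' = z' / sqrt(625 + z'^2).
The Euler-Lagrange equation gives
    d/dθ( z' / sqrt(625 + z'^2) ) = 0,
so z' is constant. Integrating once:
    z(θ) = a θ + b,
a helix on the cylinder (a straight line when the cylinder is unrolled). The constants a, b are determined by the endpoint conditions.
With endpoint conditions z(0) = 5 and z(2π) = 4: from z(0) = b we get b = 5, and a·2π + 5 = 4 gives a = -1/(2π), so
    z(θ) = (-1/(2π)) θ + 5.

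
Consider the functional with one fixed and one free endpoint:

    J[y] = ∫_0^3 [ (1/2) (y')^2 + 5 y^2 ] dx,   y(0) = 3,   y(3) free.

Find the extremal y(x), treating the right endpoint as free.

The Lagrangian L = (1/2) (y')^2 + 5 y^2 gives
    ∂L/∂y = 10 y,   ∂L/∂y' = y'.
Euler-Lagrange: y'' − 10 y = 0.
With k = sqrt(10), the general solution is
    y(x) = A cosh(sqrt(10) x) + B sinh(sqrt(10) x).
Fixed left endpoint y(0) = 3 ⇒ A = 3.
The right endpoint x = 3 is free, so the natural (transversality) condition is ∂L/∂y' |_{x=3} = 0, i.e. y'(3) = 0.
Compute y'(x) = A k sinh(k x) + B k cosh(k x), so
    y'(3) = A k sinh(k·3) + B k cosh(k·3) = 0
    ⇒ B = −A tanh(k·3) = − 3 tanh(sqrt(10)·3).
Therefore the extremal is
    y(x) = 3 cosh(sqrt(10) x) − 3 tanh(sqrt(10)·3) sinh(sqrt(10) x).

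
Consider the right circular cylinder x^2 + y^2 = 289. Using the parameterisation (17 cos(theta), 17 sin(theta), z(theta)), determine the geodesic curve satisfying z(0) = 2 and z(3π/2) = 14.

Parameterise the cylinder of radius R = 17 as
    r(θ) = (17 cos θ, 17 sin θ, z(θ)).
The arc-length element is
    ds = sqrt(289 + (dz/dθ)^2) dθ,
so the Lagrangian is L = sqrt(289 + z'^2).
L depends on z' only, not on z or θ, so ∂L/∂z = 0 and
    ∂L/∂z' = z' / sqrt(289 + z'^2).
The Euler-Lagrange equation gives
    d/dθ( z' / sqrt(289 + z'^2) ) = 0,
so z' is constant. Integrating once:
    z(θ) = a θ + b,
a helix on the cylinder (a straight line when the cylinder is unrolled). The constants a, b are determined by the endpoint conditions.
With endpoint conditions z(0) = 2 and z(3π/2) = 14: from z(0) = b we get b = 2, and a·3π/2 + 2 = 14 gives a = 8/π, so
    z(θ) = (8/π) θ + 2.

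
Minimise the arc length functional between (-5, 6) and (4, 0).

Arc-length functional: J[y] = ∫ sqrt(1 + (y')^2) dx.
Lagrangian L = sqrt(1 + (y')^2) has no explicit y dependence, so ∂L/∂y = 0 and the Euler-Lagrange equation gives
    d/dx( y' / sqrt(1 + (y')^2) ) = 0  ⇒  y' / sqrt(1 + (y')^2) = const.
Hence y' is constant, so y(x) is affine.
Fitting the endpoints (-5, 6) and (4, 0):
    slope m = (0 − 6) / (4 − (-5)) = -2/3,
    intercept c = 6 − m·(-5) = 8/3.
Extremal: y(x) = (-2/3) x + 8/3.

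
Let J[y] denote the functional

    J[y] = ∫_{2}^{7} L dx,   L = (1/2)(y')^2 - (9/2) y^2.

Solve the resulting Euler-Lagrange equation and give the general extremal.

The Lagrangian is L = (1/2)(y')^2 - (9/2) y^2.
∂L/∂y = -9y.
∂L/∂y' = y'.
The Euler-Lagrange equation d/dx(∂L/∂y') − ∂L/∂y = 0 becomes:
    y'' + 9 y = 0
General solution: y(x) = A sin(3x) + B cos(3x), where A and B are arbitrary constants fixed by the endpoint conditions.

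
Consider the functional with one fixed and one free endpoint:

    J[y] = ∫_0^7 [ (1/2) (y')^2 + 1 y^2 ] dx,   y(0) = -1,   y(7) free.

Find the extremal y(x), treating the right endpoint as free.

The Lagrangian L = (1/2) (y')^2 + 1 y^2 gives
    ∂L/∂y = 2 y,   ∂L/∂y' = y'.
Euler-Lagrange: y'' − 2 y = 0.
With k = sqrt(2), the general solution is
    y(x) = A cosh(sqrt(2) x) + B sinh(sqrt(2) x).
Fixed left endpoint y(0) = -1 ⇒ A = -1.
The right endpoint x = 7 is free, so the natural (transversality) condition is ∂L/∂y' |_{x=7} = 0, i.e. y'(7) = 0.
Compute y'(x) = A k sinh(k x) + B k cosh(k x), so
    y'(7) = A k sinh(k·7) + B k cosh(k·7) = 0
    ⇒ B = −A tanh(k·7) = tanh(sqrt(2)·7).
Therefore the extremal is
    y(x) = −cosh(sqrt(2) x) + tanh(sqrt(2)·7) sinh(sqrt(2) x).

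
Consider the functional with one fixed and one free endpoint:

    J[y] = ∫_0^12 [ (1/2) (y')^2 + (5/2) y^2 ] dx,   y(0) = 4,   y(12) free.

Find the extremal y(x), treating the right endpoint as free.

The Lagrangian L = (1/2) (y')^2 + (5/2) y^2 gives
    ∂L/∂y = 5 y,   ∂L/∂y' = y'.
Euler-Lagrange: y'' − 5 y = 0.
With k = sqrt(5), the general solution is
    y(x) = A cosh(sqrt(5) x) + B sinh(sqrt(5) x).
Fixed left endpoint y(0) = 4 ⇒ A = 4.
The right endpoint x = 12 is free, so the natural (transversality) condition is ∂L/∂y' |_{x=12} = 0, i.e. y'(12) = 0.
Compute y'(x) = A k sinh(k x) + B k cosh(k x), so
    y'(12) = A k sinh(k·12) + B k cosh(k·12) = 0
    ⇒ B = −A tanh(k·12) = − 4 tanh(sqrt(5)·12).
Therefore the extremal is
    y(x) = 4 cosh(sqrt(5) x) − 4 tanh(sqrt(5)·12) sinh(sqrt(5) x).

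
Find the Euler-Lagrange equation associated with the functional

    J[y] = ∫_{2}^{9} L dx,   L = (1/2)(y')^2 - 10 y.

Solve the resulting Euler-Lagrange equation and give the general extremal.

The Lagrangian is L = (1/2)(y')^2 - 10 y.
∂L/∂y = -10.
∂L/∂y' = y'.
The Euler-Lagrange equation d/dx(∂L/∂y') − ∂L/∂y = 0 becomes:
    y'' + 10 = 0
General solution: y(x) = -5 x^2 + A x + B, where A and B are arbitrary constants fixed by the endpoint conditions.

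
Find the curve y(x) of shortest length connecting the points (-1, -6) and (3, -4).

Arc-length functional: J[y] = ∫ sqrt(1 + (y')^2) dx.
Lagrangian L = sqrt(1 + (y')^2) has no explicit y dependence, so ∂L/∂y = 0 and the Euler-Lagrange equation gives
    d/dx( y' / sqrt(1 + (y')^2) ) = 0  ⇒  y' / sqrt(1 + (y')^2) = const.
Hence y' is constant, so y(x) is affine.
Fitting the endpoints (-1, -6) and (3, -4):
    slope m = ((-4) − (-6)) / (3 − (-1)) = 1/2,
    intercept c = (-6) − m·(-1) = -11/2.
Extremal: y(x) = (1/2) x - 11/2.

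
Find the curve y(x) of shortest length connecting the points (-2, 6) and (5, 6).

Arc-length functional: J[y] = ∫ sqrt(1 + (y')^2) dx.
Lagrangian L = sqrt(1 + (y')^2) has no explicit y dependence, so ∂L/∂y = 0 and the Euler-Lagrange equation gives
    d/dx( y' / sqrt(1 + (y')^2) ) = 0  ⇒  y' / sqrt(1 + (y')^2) = const.
Hence y' is constant, so y(x) is affine.
Fitting the endpoints (-2, 6) and (5, 6):
    slope m = (6 − 6) / (5 − (-2)) = 0,
    intercept c = 6 − m·(-2) = 6.
Extremal: y(x) = 6.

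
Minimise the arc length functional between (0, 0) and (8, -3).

Arc-length functional: J[y] = ∫ sqrt(1 + (y')^2) dx.
Lagrangian L = sqrt(1 + (y')^2) has no explicit y dependence, so ∂L/∂y = 0 and the Euler-Lagrange equation gives
    d/dx( y' / sqrt(1 + (y')^2) ) = 0  ⇒  y' / sqrt(1 + (y')^2) = const.
Hence y' is constant, so y(x) is affine.
Fitting the endpoints (0, 0) and (8, -3):
    slope m = ((-3) − 0) / (8 − 0) = -3/8,
    intercept c = 0 − m·0 = 0.
Extremal: y(x) = (-3/8) x.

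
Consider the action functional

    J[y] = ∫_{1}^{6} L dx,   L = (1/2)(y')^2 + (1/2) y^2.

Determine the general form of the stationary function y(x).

The Lagrangian is L = (1/2)(y')^2 + (1/2) y^2.
∂L/∂y = y.
∂L/∂y' = y'.
The Euler-Lagrange equation d/dx(∂L/∂y') − ∂L/∂y = 0 becomes:
    y'' - y = 0
General solution: y(x) = A e^x + B e^(-x), where A and B are arbitrary constants fixed by the endpoint conditions.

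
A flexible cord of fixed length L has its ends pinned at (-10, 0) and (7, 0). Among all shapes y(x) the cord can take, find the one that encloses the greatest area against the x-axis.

Set up the augmented Lagrangian using a multiplier λ for the length constraint:
    F(y, y') = y − λ sqrt(1 + y'^2).
F has no explicit x dependence, so the Beltrami identity yields a first integral
    F − y' ∂F/∂y' = C.
Compute ∂F/∂y' = −λ y' / sqrt(1 + y'^2). Then
    y − λ sqrt(1 + y'^2) + λ y'^2 / sqrt(1 + y'^2) = C
    ⇒  y − λ / sqrt(1 + y'^2) = C.
Solving for y' and integrating gives
    (x − a)^2 + (y − b)^2 = λ^2,
a circular arc of radius λ. The constants a, b are determined by the endpoint conditions y(-10) = y(7) = 0, and λ is fixed implicitly by the length constraint
    ∫_{-10}^{7} sqrt(1 + y'^2) dx = L.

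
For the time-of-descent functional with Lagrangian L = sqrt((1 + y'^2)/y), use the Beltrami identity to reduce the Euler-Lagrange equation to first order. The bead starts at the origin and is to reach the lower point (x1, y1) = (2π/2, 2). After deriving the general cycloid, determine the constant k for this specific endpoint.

The Lagrangian L = sqrt((1 + y'^2) / y) has no explicit x dependence, so the Beltrami identity applies:
    L − y' ∂L/∂y' = C.
Compute ∂L/∂y' = y' / sqrt(y (1 + y'^2)).
Substitute:
    sqrt((1 + y'^2)/y) − y'·y' / sqrt(y (1 + y'^2))
    = (1 + y'^2) / sqrt(y (1 + y'^2)) − y'^2 / sqrt(y (1 + y'^2))
    = 1 / sqrt(y (1 + y'^2)) = C.
Squaring and rearranging gives the first integral
    y (1 + y'^2) = 1/C^2 =: k   (constant).
Solving this first-order ODE by the substitution
    y = (k/2)(1 − cos θ)
yields the cycloid parameterisation
    x(θ) = (k/2)(θ − sin θ),   y(θ) = (k/2)(1 − cos θ).
The constant k is fixed by the endpoint condition.
Now fit the given lower endpoint (x1, y1) = (2π/2, 2). At the bottom of the first arch (θ = π), the parametric equations give
    y(π) = (k/2)(1 − cos π) = k,
    x(π) = (k/2)(π − sin π) = kπ/2.
Matching y(π) = 2 gives k = 2, consistent with x(π) = 2π/2. Therefore the specific cycloid is
    x(θ) = (2/2)(θ − sin θ),   y(θ) = (2/2)(1 − cos θ).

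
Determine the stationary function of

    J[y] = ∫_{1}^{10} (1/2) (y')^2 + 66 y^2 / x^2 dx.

The Lagrangian is L = (1/2) (y')^2 + 66 y^2 / x^2.
Compute ∂L/∂y = 132y/x^2, ∂L/∂y' = y'.
The Euler-Lagrange equation d/dx(∂L/∂y') − ∂L/∂y = 0 reduces to
    y'' − 132/x^2 · y = 0  (x > 0).
Its general solution is
    y(x) = A x^12 + B x^(-11),
with A, B fixed by the endpoint conditions.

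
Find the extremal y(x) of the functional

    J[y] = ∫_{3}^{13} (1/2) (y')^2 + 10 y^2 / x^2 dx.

The Lagrangian is L = (1/2) (y')^2 + 10 y^2 / x^2.
Compute ∂L/∂y = 20y/x^2, ∂L/∂y' = y'.
The Euler-Lagrange equation d/dx(∂L/∂y') − ∂L/∂y = 0 reduces to
    y'' − 20/x^2 · y = 0  (x > 0).
Its general solution is
    y(x) = A x^5 + B x^(-4),
with A, B fixed by the endpoint conditions.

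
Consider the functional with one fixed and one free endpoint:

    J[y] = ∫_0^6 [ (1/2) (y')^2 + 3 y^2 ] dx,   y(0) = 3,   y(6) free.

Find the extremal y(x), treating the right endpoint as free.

The Lagrangian L = (1/2) (y')^2 + 3 y^2 gives
    ∂L/∂y = 6 y,   ∂L/∂y' = y'.
Euler-Lagrange: y'' − 6 y = 0.
With k = sqrt(6), the general solution is
    y(x) = A cosh(sqrt(6) x) + B sinh(sqrt(6) x).
Fixed left endpoint y(0) = 3 ⇒ A = 3.
The right endpoint x = 6 is free, so the natural (transversality) condition is ∂L/∂y' |_{x=6} = 0, i.e. y'(6) = 0.
Compute y'(x) = A k sinh(k x) + B k cosh(k x), so
    y'(6) = A k sinh(k·6) + B k cosh(k·6) = 0
    ⇒ B = −A tanh(k·6) = − 3 tanh(sqrt(6)·6).
Therefore the extremal is
    y(x) = 3 cosh(sqrt(6) x) − 3 tanh(sqrt(6)·6) sinh(sqrt(6) x).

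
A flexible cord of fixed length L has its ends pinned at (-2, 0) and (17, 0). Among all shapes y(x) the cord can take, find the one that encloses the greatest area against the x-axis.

Set up the augmented Lagrangian using a multiplier λ for the length constraint:
    F(y, y') = y − λ sqrt(1 + y'^2).
F has no explicit x dependence, so the Beltrami identity yields a first integral
    F − y' ∂F/∂y' = C.
Compute ∂F/∂y' = −λ y' / sqrt(1 + y'^2). Then
    y − λ sqrt(1 + y'^2) + λ y'^2 / sqrt(1 + y'^2) = C
    ⇒  y − λ / sqrt(1 + y'^2) = C.
Solving for y' and integrating gives
    (x − a)^2 + (y − b)^2 = λ^2,
a circular arc of radius λ. The constants a, b are determined by the endpoint conditions y(-2) = y(17) = 0, and λ is fixed implicitly by the length constraint
    ∫_{-2}^{17} sqrt(1 + y'^2) dx = L.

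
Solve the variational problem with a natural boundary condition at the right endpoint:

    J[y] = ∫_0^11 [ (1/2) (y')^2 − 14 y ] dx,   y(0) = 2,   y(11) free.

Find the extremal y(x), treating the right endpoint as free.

The Lagrangian L = (1/2) (y')^2 − 14 y gives
    ∂L/∂y = −14,   ∂L/∂y' = y'.
Euler-Lagrange: d/dx(y') − (−14) = 0, i.e. y'' + 14 = 0, so
    y(x) = −(14/2) x^2 + C1 x + C2.
Fixed left endpoint y(0) = 2 ⇒ C2 = 2.
The right endpoint x = 11 is free, so the natural (transversality) condition is ∂L/∂y' |_{x=11} = 0, i.e. y'(11) = 0.
Compute y'(x) = −14 x + C1, so y'(11) = −154 + C1 = 0 ⇒ C1 = 154.
Therefore the extremal is
    y(x) = −7 x^2 + 154 x + 2.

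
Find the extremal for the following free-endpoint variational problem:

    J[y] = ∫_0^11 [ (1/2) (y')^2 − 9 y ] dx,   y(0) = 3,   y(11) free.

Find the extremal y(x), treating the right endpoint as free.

The Lagrangian L = (1/2) (y')^2 − 9 y gives
    ∂L/∂y = −9,   ∂L/∂y' = y'.
Euler-Lagrange: d/dx(y') − (−9) = 0, i.e. y'' + 9 = 0, so
    y(x) = −(9/2) x^2 + C1 x + C2.
Fixed left endpoint y(0) = 3 ⇒ C2 = 3.
The right endpoint x = 11 is free, so the natural (transversality) condition is ∂L/∂y' |_{x=11} = 0, i.e. y'(11) = 0.
Compute y'(x) = −9 x + C1, so y'(11) = −99 + C1 = 0 ⇒ C1 = 99.
Therefore the extremal is
    y(x) = −(9/2) x^2 + 99 x + 3.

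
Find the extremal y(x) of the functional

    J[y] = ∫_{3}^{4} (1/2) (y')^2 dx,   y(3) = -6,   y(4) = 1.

The Lagrangian is L = (1/2) (y')^2.
Compute ∂L/∂y = 0, ∂L/∂y' = y'.
The Euler-Lagrange equation d/dx(∂L/∂y') − ∂L/∂y = 0 reduces to
    y'' = 0.
Its general solution is
    y(x) = A x + B,
with A, B fixed by the endpoint conditions.
Applying the endpoint conditions y(3) = -6 and y(4) = 1: solve A·3 + B = -6 and A·4 + B = 1. Subtracting gives A(4 − 3) = 1 − -6, so A = 7, and B = -6 − A·3 = -27. Therefore
    y(x) = 7 x - 27.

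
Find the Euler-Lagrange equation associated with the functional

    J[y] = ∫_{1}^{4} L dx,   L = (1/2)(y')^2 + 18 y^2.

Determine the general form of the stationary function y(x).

The Lagrangian is L = (1/2)(y')^2 + 18 y^2.
∂L/∂y = 36y.
∂L/∂y' = y'.
The Euler-Lagrange equation d/dx(∂L/∂y') − ∂L/∂y = 0 becomes:
    y'' - 36 y = 0
General solution: y(x) = A e^(6x) + B e^(-6x), where A and B are arbitrary constants fixed by the endpoint conditions.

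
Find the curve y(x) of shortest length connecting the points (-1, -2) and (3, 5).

Arc-length functional: J[y] = ∫ sqrt(1 + (y')^2) dx.
Lagrangian L = sqrt(1 + (y')^2) has no explicit y dependence, so ∂L/∂y = 0 and the Euler-Lagrange equation gives
    d/dx( y' / sqrt(1 + (y')^2) ) = 0  ⇒  y' / sqrt(1 + (y')^2) = const.
Hence y' is constant, so y(x) is affine.
Fitting the endpoints (-1, -2) and (3, 5):
    slope m = (5 − (-2)) / (3 − (-1)) = 7/4,
    intercept c = (-2) − m·(-1) = -1/4.
Extremal: y(x) = (7/4) x - 1/4.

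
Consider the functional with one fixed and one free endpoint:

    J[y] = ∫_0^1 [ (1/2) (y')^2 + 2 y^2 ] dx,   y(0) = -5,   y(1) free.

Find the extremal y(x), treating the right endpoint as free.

The Lagrangian L = (1/2) (y')^2 + 2 y^2 gives
    ∂L/∂y = 4 y,   ∂L/∂y' = y'.
Euler-Lagrange: y'' − 4 y = 0.
With k = 2, the general solution is
    y(x) = A cosh(2 x) + B sinh(2 x).
Fixed left endpoint y(0) = -5 ⇒ A = -5.
The right endpoint x = 1 is free, so the natural (transversality) condition is ∂L/∂y' |_{x=1} = 0, i.e. y'(1) = 0.
Compute y'(x) = A k sinh(k x) + B k cosh(k x), so
    y'(1) = A k sinh(k·1) + B k cosh(k·1) = 0
    ⇒ B = −A tanh(k·1) = 5 tanh(2·1).
Therefore the extremal is
    y(x) = −5 cosh(2 x) + 5 tanh(2·1) sinh(2 x).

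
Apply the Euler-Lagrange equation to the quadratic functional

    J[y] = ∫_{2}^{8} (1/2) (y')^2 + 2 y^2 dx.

The Lagrangian is L = (1/2) (y')^2 + 2 y^2.
Compute ∂L/∂y = 4y, ∂L/∂y' = y'.
The Euler-Lagrange equation d/dx(∂L/∂y') − ∂L/∂y = 0 reduces to
    y'' − 4 y = 0.
Its general solution is
    y(x) = A e^(2x) + B e^(−2x),
with A, B fixed by the endpoint conditions.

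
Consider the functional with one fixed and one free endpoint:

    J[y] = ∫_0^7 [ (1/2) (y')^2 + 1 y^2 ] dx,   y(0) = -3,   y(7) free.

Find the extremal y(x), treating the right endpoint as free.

The Lagrangian L = (1/2) (y')^2 + 1 y^2 gives
    ∂L/∂y = 2 y,   ∂L/∂y' = y'.
Euler-Lagrange: y'' − 2 y = 0.
With k = sqrt(2), the general solution is
    y(x) = A cosh(sqrt(2) x) + B sinh(sqrt(2) x).
Fixed left endpoint y(0) = -3 ⇒ A = -3.
The right endpoint x = 7 is free, so the natural (transversality) condition is ∂L/∂y' |_{x=7} = 0, i.e. y'(7) = 0.
Compute y'(x) = A k sinh(k x) + B k cosh(k x), so
    y'(7) = A k sinh(k·7) + B k cosh(k·7) = 0
    ⇒ B = −A tanh(k·7) = 3 tanh(sqrt(2)·7).
Therefore the extremal is
    y(x) = −3 cosh(sqrt(2) x) + 3 tanh(sqrt(2)·7) sinh(sqrt(2) x).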